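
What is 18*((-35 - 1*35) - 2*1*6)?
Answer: -1476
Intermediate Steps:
18*((-35 - 1*35) - 2*1*6) = 18*((-35 - 35) - 2*6) = 18*(-70 - 12) = 18*(-82) = -1476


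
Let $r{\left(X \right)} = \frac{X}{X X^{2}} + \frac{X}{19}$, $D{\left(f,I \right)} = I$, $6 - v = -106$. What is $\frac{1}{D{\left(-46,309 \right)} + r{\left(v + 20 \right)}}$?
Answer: $\frac{331056}{104596291} \approx 0.0031651$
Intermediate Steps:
$v = 112$ ($v = 6 - -106 = 6 + 106 = 112$)
$r{\left(X \right)} = \frac{1}{X^{2}} + \frac{X}{19}$ ($r{\left(X \right)} = \frac{X}{X^{3}} + X \frac{1}{19} = \frac{X}{X^{3}} + \frac{X}{19} = \frac{1}{X^{2}} + \frac{X}{19}$)
$\frac{1}{D{\left(-46,309 \right)} + r{\left(v + 20 \right)}} = \frac{1}{309 + \left(\frac{1}{\left(112 + 20\right)^{2}} + \frac{112 + 20}{19}\right)} = \frac{1}{309 + \left(\frac{1}{17424} + \frac{1}{19} \cdot 132\right)} = \frac{1}{309 + \left(\frac{1}{17424} + \frac{132}{19}\right)} = \frac{1}{309 + \frac{2299987}{331056}} = \frac{1}{\frac{104596291}{331056}} = \frac{331056}{104596291}$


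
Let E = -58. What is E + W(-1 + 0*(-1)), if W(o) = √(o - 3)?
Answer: -58 + 2*I ≈ -58.0 + 2.0*I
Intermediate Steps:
W(o) = √(-3 + o)
E + W(-1 + 0*(-1)) = -58 + √(-3 + (-1 + 0*(-1))) = -58 + √(-3 + (-1 + 0)) = -58 + √(-3 - 1) = -58 + √(-4) = -58 + 2*I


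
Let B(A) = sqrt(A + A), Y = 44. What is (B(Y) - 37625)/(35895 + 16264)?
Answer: -875/1213 + 2*sqrt(22)/52159 ≈ -0.72117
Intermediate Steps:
B(A) = sqrt(2)*sqrt(A) (B(A) = sqrt(2*A) = sqrt(2)*sqrt(A))
(B(Y) - 37625)/(35895 + 16264) = (sqrt(2)*sqrt(44) - 37625)/(35895 + 16264) = (sqrt(2)*(2*sqrt(11)) - 37625)/52159 = (2*sqrt(22) - 37625)*(1/52159) = (-37625 + 2*sqrt(22))*(1/52159) = -875/1213 + 2*sqrt(22)/52159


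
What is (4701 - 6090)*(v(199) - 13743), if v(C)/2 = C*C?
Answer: -90922551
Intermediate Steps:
v(C) = 2*C² (v(C) = 2*(C*C) = 2*C²)
(4701 - 6090)*(v(199) - 13743) = (4701 - 6090)*(2*199² - 13743) = -1389*(2*39601 - 13743) = -1389*(79202 - 13743) = -1389*65459 = -90922551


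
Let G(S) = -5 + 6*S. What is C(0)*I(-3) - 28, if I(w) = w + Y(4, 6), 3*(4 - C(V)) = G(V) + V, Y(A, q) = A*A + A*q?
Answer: 545/3 ≈ 181.67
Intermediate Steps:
Y(A, q) = A² + A*q
C(V) = 17/3 - 7*V/3 (C(V) = 4 - ((-5 + 6*V) + V)/3 = 4 - (-5 + 7*V)/3 = 4 + (5/3 - 7*V/3) = 17/3 - 7*V/3)
I(w) = 40 + w (I(w) = w + 4*(4 + 6) = w + 4*10 = w + 40 = 40 + w)
C(0)*I(-3) - 28 = (17/3 - 7/3*0)*(40 - 3) - 28 = (17/3 + 0)*37 - 28 = (17/3)*37 - 28 = 629/3 - 28 = 545/3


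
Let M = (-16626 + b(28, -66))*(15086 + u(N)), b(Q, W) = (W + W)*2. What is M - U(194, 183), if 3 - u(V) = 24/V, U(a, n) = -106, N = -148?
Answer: -9429666188/37 ≈ -2.5486e+8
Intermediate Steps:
u(V) = 3 - 24/V
b(Q, W) = 4*W (b(Q, W) = (2*W)*2 = 4*W)
M = -9429670110/37 (M = (-16626 + 4*(-66))*(15086 + (3 - 24/(-148))) = (-16626 - 264)*(15086 + (3 - 24*(-1/148))) = -16890*(15086 + (3 + 6/37)) = -16890*(15086 + 117/37) = -16890*558299/37 = -9429670110/37 ≈ -2.5486e+8)
M - U(194, 183) = -9429670110/37 - 1*(-106) = -9429670110/37 + 106 = -9429666188/37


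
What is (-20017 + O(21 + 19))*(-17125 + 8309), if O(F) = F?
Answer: 176117232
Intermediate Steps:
(-20017 + O(21 + 19))*(-17125 + 8309) = (-20017 + (21 + 19))*(-17125 + 8309) = (-20017 + 40)*(-8816) = -19977*(-8816) = 176117232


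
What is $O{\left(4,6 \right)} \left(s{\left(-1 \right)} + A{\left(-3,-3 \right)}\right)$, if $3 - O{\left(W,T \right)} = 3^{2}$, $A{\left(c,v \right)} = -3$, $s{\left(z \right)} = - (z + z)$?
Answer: $6$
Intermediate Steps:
$s{\left(z \right)} = - 2 z$
$O{\left(W,T \right)} = -6$ ($O{\left(W,T \right)} = 3 - 3^{2} = 3 - 9 = -6$)
$O{\left(4,6 \right)} \left(s{\left(-1 \right)} + A{\left(-3,-3 \right)}\right) = - 6 \left(\left(-2\right) \left(-1\right) - 3\right) = - 6 \left(2 - 3\right) = \left(-6\right) \left(-1\right) = 6$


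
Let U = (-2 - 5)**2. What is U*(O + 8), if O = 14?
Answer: 1078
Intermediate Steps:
U = 49 (U = (-7)**2 = 49)
U*(O + 8) = 49*(14 + 8) = 49*22 = 1078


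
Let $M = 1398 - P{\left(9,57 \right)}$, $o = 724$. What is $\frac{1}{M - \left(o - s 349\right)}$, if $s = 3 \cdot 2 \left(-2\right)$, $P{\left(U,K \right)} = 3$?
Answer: $- \frac{1}{3517} \approx -0.00028433$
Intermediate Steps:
$M = 1395$ ($M = 1398 - 3 = 1395$)
$s = -12$ ($s = 6 \left(-2\right) = -12$)
$\frac{1}{M - \left(o - s 349\right)} = \frac{1}{1395 - 4912} = \frac{1}{-3517} = - \frac{1}{3517}$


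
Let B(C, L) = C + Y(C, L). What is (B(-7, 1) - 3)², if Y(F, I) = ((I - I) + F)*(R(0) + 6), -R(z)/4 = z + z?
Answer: 2704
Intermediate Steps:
R(z) = -8*z (R(z) = -4*(z + z) = -8*z)
Y(F, I) = 6*F (Y(F, I) = ((I - I) + F)*(-8*0 + 6) = (0 + F)*(0 + 6) = F*6 = 6*F)
B(C, L) = 7*C (B(C, L) = C + 6*C = 7*C)
(B(-7, 1) - 3)² = (7*(-7) - 3)² = (-49 - 3)² = (-52)² = 2704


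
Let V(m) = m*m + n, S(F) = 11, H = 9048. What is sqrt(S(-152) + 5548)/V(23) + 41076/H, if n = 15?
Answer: 3423/754 + sqrt(5559)/544 ≈ 4.6768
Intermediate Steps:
V(m) = 15 + m**2 (V(m) = m*m + 15 = m**2 + 15 = 15 + m**2)
sqrt(S(-152) + 5548)/V(23) + 41076/H = sqrt(11 + 5548)/(15 + 23**2) + 41076/9048 = sqrt(5559)/(15 + 529) + 41076*(1/9048) = sqrt(5559)/544 + 3423/754 = 3423/754 + sqrt(5559)/544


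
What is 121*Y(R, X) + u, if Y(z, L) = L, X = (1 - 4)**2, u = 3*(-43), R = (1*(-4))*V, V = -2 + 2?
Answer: 960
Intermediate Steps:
V = 0
R = 0 (R = (1*(-4))*0 = -4*0 = 0)
u = -129
X = 9 (X = (-3)**2 = 9)
121*Y(R, X) + u = 121*9 - 129 = 1089 - 129 = 960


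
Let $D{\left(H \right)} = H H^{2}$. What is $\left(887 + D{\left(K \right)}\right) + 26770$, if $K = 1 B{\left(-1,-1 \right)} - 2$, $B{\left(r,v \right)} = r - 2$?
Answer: $27532$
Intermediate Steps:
$B{\left(r,v \right)} = -2 + r$
$K = -5$ ($K = 1 \left(-2 - 1\right) - 2 = 1 \left(-3\right) - 2 = -3 - 2 = -5$)
$D{\left(H \right)} = H^{3}$
$\left(887 + D{\left(K \right)}\right) + 26770 = \left(887 + \left(-5\right)^{3}\right) + 26770 = \left(887 - 125\right) + 26770 = 762 + 26770 = 27532$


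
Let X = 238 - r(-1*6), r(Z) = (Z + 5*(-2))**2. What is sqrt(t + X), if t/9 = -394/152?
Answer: 3*I*sqrt(6631)/38 ≈ 6.4288*I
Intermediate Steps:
r(Z) = (-10 + Z)**2 (r(Z) = (Z - 10)**2 = (-10 + Z)**2)
t = -1773/76 (t = 9*(-394/152) = 9*(-394*1/152) = 9*(-197/76) = -1773/76 ≈ -23.329)
X = -18 (X = 238 - (-10 - 1*6)**2 = 238 - (-10 - 6)**2 = 238 - 1*(-16)**2 = 238 - 1*256 = 238 - 256 = -18)
sqrt(t + X) = sqrt(-1773/76 - 18) = sqrt(-3141/76) = 3*I*sqrt(6631)/38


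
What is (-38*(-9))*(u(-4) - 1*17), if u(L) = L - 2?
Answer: -7866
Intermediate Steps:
u(L) = -2 + L
(-38*(-9))*(u(-4) - 1*17) = (-38*(-9))*((-2 - 4) - 1*17) = 342*(-6 - 17) = 342*(-23) = -7866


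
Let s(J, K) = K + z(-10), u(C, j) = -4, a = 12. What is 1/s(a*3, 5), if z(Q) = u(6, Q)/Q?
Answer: 5/27 ≈ 0.18519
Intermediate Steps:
z(Q) = -4/Q
s(J, K) = ⅖ + K (s(J, K) = K - 4/(-10) = K - 4*(-⅒) = K + ⅖ = ⅖ + K)
1/s(a*3, 5) = 1/(⅖ + 5) = 1/(27/5) = 5/27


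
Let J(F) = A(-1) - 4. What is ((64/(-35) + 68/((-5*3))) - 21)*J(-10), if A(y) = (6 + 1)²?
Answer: -8619/7 ≈ -1231.3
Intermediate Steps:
A(y) = 49 (A(y) = 7² = 49)
J(F) = 45 (J(F) = 49 - 4 = 45)
((64/(-35) + 68/((-5*3))) - 21)*J(-10) = ((64/(-35) + 68/((-5*3))) - 21)*45 = ((64*(-1/35) + 68/(-15)) - 21)*45 = ((-64/35 + 68*(-1/15)) - 21)*45 = ((-64/35 - 68/15) - 21)*45 = (-668/105 - 21)*45 = -2873/105*45 = -8619/7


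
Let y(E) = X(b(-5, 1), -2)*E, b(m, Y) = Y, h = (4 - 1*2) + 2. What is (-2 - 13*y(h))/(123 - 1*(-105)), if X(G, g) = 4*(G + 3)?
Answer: -139/38 ≈ -3.6579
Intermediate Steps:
h = 4 (h = (4 - 2) + 2 = 2 + 2 = 4)
X(G, g) = 12 + 4*G (X(G, g) = 4*(3 + G) = 12 + 4*G)
y(E) = 16*E (y(E) = (12 + 4*1)*E = (12 + 4)*E = 16*E)
(-2 - 13*y(h))/(123 - 1*(-105)) = (-2 - 208*4)/(123 - 1*(-105)) = (-2 - 13*64)/(123 + 105) = (-2 - 832)/228 = -834*1/228 = -139/38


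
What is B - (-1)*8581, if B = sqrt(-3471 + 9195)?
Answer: 8581 + 6*sqrt(159) ≈ 8656.7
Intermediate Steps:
B = 6*sqrt(159) (B = sqrt(5724) = 6*sqrt(159) ≈ 75.657)
B - (-1)*8581 = 6*sqrt(159) - (-1)*8581 = 6*sqrt(159) - 1*(-8581) = 6*sqrt(159) + 8581 = 8581 + 6*sqrt(159)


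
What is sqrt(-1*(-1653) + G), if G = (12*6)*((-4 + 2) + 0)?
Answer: sqrt(1509) ≈ 38.846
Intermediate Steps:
G = -144 (G = 72*(-2 + 0) = 72*(-2) = -144)
sqrt(-1*(-1653) + G) = sqrt(-1*(-1653) - 144) = sqrt(1653 - 144) = sqrt(1509)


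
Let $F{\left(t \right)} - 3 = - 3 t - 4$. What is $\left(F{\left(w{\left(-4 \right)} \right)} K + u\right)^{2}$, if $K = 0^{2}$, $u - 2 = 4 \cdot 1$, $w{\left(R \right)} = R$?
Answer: $36$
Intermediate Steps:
$F{\left(t \right)} = -1 - 3 t$ ($F{\left(t \right)} = 3 - \left(4 + 3 t\right) = -1 - 3 t$)
$u = 6$ ($u = 2 + 4 \cdot 1 = 2 + 4 = 6$)
$K = 0$
$\left(F{\left(w{\left(-4 \right)} \right)} K + u\right)^{2} = \left(\left(-1 - -12\right) 0 + 6\right)^{2} = \left(\left(-1 + 12\right) 0 + 6\right)^{2} = \left(11 \cdot 0 + 6\right)^{2} = \left(0 + 6\right)^{2} = 6^{2} = 36$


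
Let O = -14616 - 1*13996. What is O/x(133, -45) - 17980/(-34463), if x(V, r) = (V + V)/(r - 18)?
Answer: 4437590722/654797 ≈ 6777.0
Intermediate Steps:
O = -28612 (O = -14616 - 13996 = -28612)
x(V, r) = 2*V/(-18 + r) (x(V, r) = (2*V)/(-18 + r) = 2*V/(-18 + r))
O/x(133, -45) - 17980/(-34463) = -28612/(2*133/(-18 - 45)) - 17980/(-34463) = -28612/(2*133/(-63)) - 17980*(-1/34463) = -28612/(2*133*(-1/63)) + 17980/34463 = -28612/(-38/9) + 17980/34463 = -28612*(-9/38) + 17980/34463 = 128754/19 + 17980/34463 = 4437590722/654797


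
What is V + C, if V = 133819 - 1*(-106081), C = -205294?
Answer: 34606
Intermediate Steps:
V = 239900 (V = 133819 + 106081 = 239900)
V + C = 239900 - 205294 = 34606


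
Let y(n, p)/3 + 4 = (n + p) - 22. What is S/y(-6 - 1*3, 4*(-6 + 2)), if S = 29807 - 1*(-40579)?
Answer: -23462/51 ≈ -460.04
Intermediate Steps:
y(n, p) = -78 + 3*n + 3*p (y(n, p) = -12 + 3*((n + p) - 22) = -12 + 3*(-22 + n + p) = -12 + (-66 + 3*n + 3*p) = -78 + 3*n + 3*p)
S = 70386 (S = 29807 + 40579 = 70386)
S/y(-6 - 1*3, 4*(-6 + 2)) = 70386/(-78 + 3*(-6 - 1*3) + 3*(4*(-6 + 2))) = 70386/(-78 + 3*(-6 - 3) + 3*(4*(-4))) = 70386/(-78 + 3*(-9) + 3*(-16)) = 70386/(-78 - 27 - 48) = 70386/(-153) = 70386*(-1/153) = -23462/51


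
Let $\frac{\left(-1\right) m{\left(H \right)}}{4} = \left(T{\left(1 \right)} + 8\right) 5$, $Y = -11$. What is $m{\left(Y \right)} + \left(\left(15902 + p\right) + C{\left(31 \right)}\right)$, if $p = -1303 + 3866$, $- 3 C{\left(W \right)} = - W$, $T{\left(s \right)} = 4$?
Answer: $\frac{54706}{3} \approx 18235.0$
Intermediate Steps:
$C{\left(W \right)} = \frac{W}{3}$ ($C{\left(W \right)} = - \frac{\left(-1\right) W}{3} = \frac{W}{3}$)
$p = 2563$
$m{\left(H \right)} = -240$ ($m{\left(H \right)} = - 4 \left(4 + 8\right) 5 = - 4 \cdot 12 \cdot 5 = \left(-4\right) 60 = -240$)
$m{\left(Y \right)} + \left(\left(15902 + p\right) + C{\left(31 \right)}\right) = -240 + \left(\left(15902 + 2563\right) + \frac{1}{3} \cdot 31\right) = -240 + \left(18465 + \frac{31}{3}\right) = -240 + \frac{55426}{3} = \frac{54706}{3}$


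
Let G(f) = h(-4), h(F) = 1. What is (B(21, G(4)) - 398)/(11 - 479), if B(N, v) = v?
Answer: 397/468 ≈ 0.84829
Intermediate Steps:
G(f) = 1
(B(21, G(4)) - 398)/(11 - 479) = (1 - 398)/(11 - 479) = -397/(-468) = -397*(-1/468) = 397/468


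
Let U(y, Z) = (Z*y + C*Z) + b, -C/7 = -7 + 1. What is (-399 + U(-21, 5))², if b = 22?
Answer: 73984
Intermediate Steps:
C = 42 (C = -7*(-7 + 1) = -7*(-6) = 42)
U(y, Z) = 22 + 42*Z + Z*y (U(y, Z) = (Z*y + 42*Z) + 22 = (42*Z + Z*y) + 22 = 22 + 42*Z + Z*y)
(-399 + U(-21, 5))² = (-399 + (22 + 42*5 + 5*(-21)))² = (-399 + (22 + 210 - 105))² = (-399 + 127)² = (-272)² = 73984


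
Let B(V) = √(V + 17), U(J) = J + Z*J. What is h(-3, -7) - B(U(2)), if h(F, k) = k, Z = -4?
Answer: -7 - √11 ≈ -10.317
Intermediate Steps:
U(J) = -3*J (U(J) = J - 4*J = -3*J)
B(V) = √(17 + V)
h(-3, -7) - B(U(2)) = -7 - √(17 - 3*2) = -7 - √(17 - 6) = -7 - √11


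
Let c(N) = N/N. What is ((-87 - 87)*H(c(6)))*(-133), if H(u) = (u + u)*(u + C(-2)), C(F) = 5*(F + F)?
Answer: -879396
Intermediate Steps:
c(N) = 1
C(F) = 10*F (C(F) = 5*(2*F) = 10*F)
H(u) = 2*u*(-20 + u) (H(u) = (u + u)*(u + 10*(-2)) = (2*u)*(u - 20) = (2*u)*(-20 + u) = 2*u*(-20 + u))
((-87 - 87)*H(c(6)))*(-133) = ((-87 - 87)*(2*1*(-20 + 1)))*(-133) = -348*(-19)*(-133) = -174*(-38)*(-133) = 6612*(-133) = -879396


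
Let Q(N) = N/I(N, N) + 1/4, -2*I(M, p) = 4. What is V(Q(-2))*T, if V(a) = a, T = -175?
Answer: -875/4 ≈ -218.75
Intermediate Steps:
I(M, p) = -2 (I(M, p) = -1/2*4 = -2)
Q(N) = 1/4 - N/2 (Q(N) = N/(-2) + 1/4 = N*(-1/2) + 1*(1/4) = -N/2 + 1/4 = 1/4 - N/2)
V(Q(-2))*T = (1/4 - 1/2*(-2))*(-175) = (1/4 + 1)*(-175) = (5/4)*(-175) = -875/4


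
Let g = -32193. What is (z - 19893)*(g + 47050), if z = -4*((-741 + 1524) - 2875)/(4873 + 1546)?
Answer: -1897013058743/6419 ≈ -2.9553e+8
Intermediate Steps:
z = 8368/6419 (z = -4*(783 - 2875)/6419 = -(-8368)/6419 = -4*(-2092/6419) = 8368/6419 ≈ 1.3036)
(z - 19893)*(g + 47050) = (8368/6419 - 19893)*(-32193 + 47050) = -127684799/6419*14857 = -1897013058743/6419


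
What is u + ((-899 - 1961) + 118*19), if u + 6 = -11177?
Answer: -11801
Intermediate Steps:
u = -11183 (u = -6 - 11177 = -11183)
u + ((-899 - 1961) + 118*19) = -11183 + ((-899 - 1961) + 118*19) = -11183 + (-2860 + 2242) = -11183 - 618 = -11801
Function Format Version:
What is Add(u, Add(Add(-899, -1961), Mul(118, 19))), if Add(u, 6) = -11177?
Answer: -11801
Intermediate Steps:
u = -11183 (u = Add(-6, -11177) = -11183)
Add(u, Add(Add(-899, -1961), Mul(118, 19))) = Add(-11183, Add(Add(-899, -1961), Mul(118, 19))) = Add(-11183, Add(-2860, 2242)) = Add(-11183, -618) = -11801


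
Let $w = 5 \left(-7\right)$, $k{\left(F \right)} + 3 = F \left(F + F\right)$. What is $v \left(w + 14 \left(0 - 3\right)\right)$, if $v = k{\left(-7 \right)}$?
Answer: $-7315$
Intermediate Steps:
$k{\left(F \right)} = -3 + 2 F^{2}$ ($k{\left(F \right)} = -3 + F \left(F + F\right) = -3 + F 2 F = -3 + 2 F^{2}$)
$w = -35$
$v = 95$ ($v = -3 + 2 \left(-7\right)^{2} = -3 + 2 \cdot 49 = -3 + 98 = 95$)
$v \left(w + 14 \left(0 - 3\right)\right) = 95 \left(-35 + 14 \left(0 - 3\right)\right) = 95 \left(-35 + 14 \left(-3\right)\right) = 95 \left(-35 - 42\right) = 95 \left(-77\right) = -7315$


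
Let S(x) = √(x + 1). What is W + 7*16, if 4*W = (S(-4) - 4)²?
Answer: 461/4 - 2*I*√3 ≈ 115.25 - 3.4641*I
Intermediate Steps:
S(x) = √(1 + x)
W = (-4 + I*√3)²/4 (W = (√(1 - 4) - 4)²/4 = (√(-3) - 4)²/4 = (I*√3 - 4)²/4 = (-4 + I*√3)²/4 ≈ 3.25 - 3.4641*I)
W + 7*16 = (4 - I*√3)²/4 + 7*16 = (4 - I*√3)²/4 + 112 = 112 + (4 - I*√3)²/4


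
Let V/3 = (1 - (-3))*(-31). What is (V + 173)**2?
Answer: 39601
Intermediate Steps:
V = -372 (V = 3*((1 - (-3))*(-31)) = 3*((1 - 1*(-3))*(-31)) = 3*((1 + 3)*(-31)) = 3*(4*(-31)) = 3*(-124) = -372)
(V + 173)**2 = (-372 + 173)**2 = (-199)**2 = 39601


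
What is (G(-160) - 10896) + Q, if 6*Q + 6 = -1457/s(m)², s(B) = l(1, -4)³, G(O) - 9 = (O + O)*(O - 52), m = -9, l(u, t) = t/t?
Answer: 340255/6 ≈ 56709.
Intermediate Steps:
l(u, t) = 1
G(O) = 9 + 2*O*(-52 + O) (G(O) = 9 + (O + O)*(O - 52) = 9 + (2*O)*(-52 + O) = 9 + 2*O*(-52 + O))
s(B) = 1 (s(B) = 1³ = 1)
Q = -1463/6 (Q = -1 + (-1457/(1²))/6 = -1 + (-1457/1)/6 = -1 + (-1457*1)/6 = -1 + (⅙)*(-1457) = -1 - 1457/6 = -1463/6 ≈ -243.83)
(G(-160) - 10896) + Q = ((9 - 104*(-160) + 2*(-160)²) - 10896) - 1463/6 = ((9 + 16640 + 2*25600) - 10896) - 1463/6 = ((9 + 16640 + 51200) - 10896) - 1463/6 = (67849 - 10896) - 1463/6 = 56953 - 1463/6 = 340255/6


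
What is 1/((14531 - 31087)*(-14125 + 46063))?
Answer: -1/528765528 ≈ -1.8912e-9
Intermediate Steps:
1/((14531 - 31087)*(-14125 + 46063)) = 1/(-16556*31938) = 1/(-528765528) = -1/528765528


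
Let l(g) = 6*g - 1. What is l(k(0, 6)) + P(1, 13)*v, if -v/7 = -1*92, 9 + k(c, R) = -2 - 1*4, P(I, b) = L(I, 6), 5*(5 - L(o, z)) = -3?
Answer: 17577/5 ≈ 3515.4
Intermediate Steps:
L(o, z) = 28/5 (L(o, z) = 5 - ⅕*(-3) = 5 + ⅗ = 28/5)
P(I, b) = 28/5
k(c, R) = -15 (k(c, R) = -9 + (-2 - 1*4) = -9 + (-2 - 4) = -9 - 6 = -15)
v = 644 (v = -(-7)*92 = -7*(-92) = 644)
l(g) = -1 + 6*g
l(k(0, 6)) + P(1, 13)*v = (-1 + 6*(-15)) + (28/5)*644 = (-1 - 90) + 18032/5 = -91 + 18032/5 = 17577/5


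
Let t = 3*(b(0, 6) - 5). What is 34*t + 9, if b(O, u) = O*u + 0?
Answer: -501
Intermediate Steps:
b(O, u) = O*u
t = -15 (t = 3*(0*6 - 5) = 3*(0 - 5) = 3*(-5) = -15)
34*t + 9 = 34*(-15) + 9 = -510 + 9 = -501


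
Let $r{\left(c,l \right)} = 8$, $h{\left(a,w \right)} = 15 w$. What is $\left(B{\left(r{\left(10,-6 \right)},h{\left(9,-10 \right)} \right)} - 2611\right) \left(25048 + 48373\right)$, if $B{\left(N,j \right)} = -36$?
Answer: $-194345387$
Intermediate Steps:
$\left(B{\left(r{\left(10,-6 \right)},h{\left(9,-10 \right)} \right)} - 2611\right) \left(25048 + 48373\right) = \left(-36 - 2611\right) \left(25048 + 48373\right) = \left(-2647\right) 73421 = -194345387$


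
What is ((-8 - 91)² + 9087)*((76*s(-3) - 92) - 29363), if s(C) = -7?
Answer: -566394456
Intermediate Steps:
((-8 - 91)² + 9087)*((76*s(-3) - 92) - 29363) = ((-8 - 91)² + 9087)*((76*(-7) - 92) - 29363) = ((-99)² + 9087)*((-532 - 92) - 29363) = (9801 + 9087)*(-624 - 29363) = 18888*(-29987) = -566394456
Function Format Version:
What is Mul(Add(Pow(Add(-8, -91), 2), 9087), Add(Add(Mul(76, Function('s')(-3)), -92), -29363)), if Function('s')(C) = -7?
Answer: -566394456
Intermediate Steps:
Mul(Add(Pow(Add(-8, -91), 2), 9087), Add(Add(Mul(76, Function('s')(-3)), -92), -29363)) = Mul(Add(Pow(Add(-8, -91), 2), 9087), Add(Add(Mul(76, -7), -92), -29363)) = Mul(Add(Pow(-99, 2), 9087), Add(Add(-532, -92), -29363)) = Mul(Add(9801, 9087), Add(-624, -29363)) = Mul(18888, -29987) = -566394456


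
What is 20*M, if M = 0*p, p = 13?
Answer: 0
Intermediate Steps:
M = 0 (M = 0*13 = 0)
20*M = 20*0 = 0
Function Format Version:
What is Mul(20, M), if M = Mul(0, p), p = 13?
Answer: 0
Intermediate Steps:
M = 0 (M = Mul(0, 13) = 0)
Mul(20, M) = Mul(20, 0) = 0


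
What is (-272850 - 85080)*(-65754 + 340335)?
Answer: -98280777330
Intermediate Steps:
(-272850 - 85080)*(-65754 + 340335) = -357930*274581 = -98280777330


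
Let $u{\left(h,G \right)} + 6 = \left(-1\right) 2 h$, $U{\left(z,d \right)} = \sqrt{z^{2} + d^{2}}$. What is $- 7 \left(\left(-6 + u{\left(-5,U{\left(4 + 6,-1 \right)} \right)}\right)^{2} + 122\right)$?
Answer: $-882$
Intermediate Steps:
$U{\left(z,d \right)} = \sqrt{d^{2} + z^{2}}$
$u{\left(h,G \right)} = -6 - 2 h$ ($u{\left(h,G \right)} = -6 + \left(-1\right) 2 h = -6 - 2 h$)
$- 7 \left(\left(-6 + u{\left(-5,U{\left(4 + 6,-1 \right)} \right)}\right)^{2} + 122\right) = - 7 \left(\left(-6 - -4\right)^{2} + 122\right) = - 7 \left(\left(-6 + \left(-6 + 10\right)\right)^{2} + 122\right) = - 7 \left(\left(-6 + 4\right)^{2} + 122\right) = - 7 \left(\left(-2\right)^{2} + 122\right) = - 7 \left(4 + 122\right) = \left(-7\right) 126 = -882$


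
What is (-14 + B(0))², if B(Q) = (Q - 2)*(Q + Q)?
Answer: 196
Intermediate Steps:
B(Q) = 2*Q*(-2 + Q) (B(Q) = (-2 + Q)*(2*Q) = 2*Q*(-2 + Q))
(-14 + B(0))² = (-14 + 2*0*(-2 + 0))² = (-14 + 2*0*(-2))² = (-14 + 0)² = (-14)² = 196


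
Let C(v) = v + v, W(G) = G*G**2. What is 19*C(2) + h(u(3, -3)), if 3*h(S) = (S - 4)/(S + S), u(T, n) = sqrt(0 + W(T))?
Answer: 457/6 - 2*sqrt(3)/27 ≈ 76.038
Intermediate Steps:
W(G) = G**3
u(T, n) = sqrt(T**3) (u(T, n) = sqrt(0 + T**3) = sqrt(T**3))
h(S) = (-4 + S)/(6*S) (h(S) = ((S - 4)/(S + S))/3 = ((-4 + S)/((2*S)))/3 = ((-4 + S)*(1/(2*S)))/3 = ((-4 + S)/(2*S))/3 = (-4 + S)/(6*S))
C(v) = 2*v
19*C(2) + h(u(3, -3)) = 19*(2*2) + (-4 + sqrt(3**3))/(6*(sqrt(3**3))) = 19*4 + (-4 + sqrt(27))/(6*(sqrt(27))) = 76 + (-4 + 3*sqrt(3))/(6*((3*sqrt(3)))) = 76 + (sqrt(3)/9)*(-4 + 3*sqrt(3))/6 = 76 + sqrt(3)*(-4 + 3*sqrt(3))/54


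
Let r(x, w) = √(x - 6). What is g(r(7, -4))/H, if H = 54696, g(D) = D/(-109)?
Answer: -1/5961864 ≈ -1.6773e-7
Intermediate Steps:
r(x, w) = √(-6 + x)
g(D) = -D/109 (g(D) = D*(-1/109) = -D/109)
g(r(7, -4))/H = -√(-6 + 7)/109/54696 = -√1/109*(1/54696) = -1/109*1*(1/54696) = -1/109*1/54696 = -1/5961864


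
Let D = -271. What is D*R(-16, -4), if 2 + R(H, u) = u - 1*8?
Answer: 3794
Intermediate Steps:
R(H, u) = -10 + u (R(H, u) = -2 + (u - 1*8) = -2 + (u - 8) = -2 + (-8 + u) = -10 + u)
D*R(-16, -4) = -271*(-10 - 4) = -271*(-14) = 3794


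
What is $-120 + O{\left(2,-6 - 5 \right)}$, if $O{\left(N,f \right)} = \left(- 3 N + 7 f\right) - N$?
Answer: $-205$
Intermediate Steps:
$O{\left(N,f \right)} = - 4 N + 7 f$
$-120 + O{\left(2,-6 - 5 \right)} = -120 + \left(\left(-4\right) 2 + 7 \left(-6 - 5\right)\right) = -120 + \left(-8 + 7 \left(-11\right)\right) = -120 - 85 = -205$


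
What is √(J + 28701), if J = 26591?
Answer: 2*√13823 ≈ 235.14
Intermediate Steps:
√(J + 28701) = √(26591 + 28701) = √55292 = 2*√13823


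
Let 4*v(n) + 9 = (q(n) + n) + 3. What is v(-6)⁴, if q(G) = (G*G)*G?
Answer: 10556001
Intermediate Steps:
q(G) = G³ (q(G) = G²*G = G³)
v(n) = -3/2 + n/4 + n³/4 (v(n) = -9/4 + ((n³ + n) + 3)/4 = -9/4 + ((n + n³) + 3)/4 = -9/4 + (3 + n + n³)/4 = -9/4 + (¾ + n/4 + n³/4) = -3/2 + n/4 + n³/4)
v(-6)⁴ = (-3/2 + (¼)*(-6) + (¼)*(-6)³)⁴ = (-3/2 - 3/2 + (¼)*(-216))⁴ = (-3/2 - 3/2 - 54)⁴ = (-57)⁴ = 10556001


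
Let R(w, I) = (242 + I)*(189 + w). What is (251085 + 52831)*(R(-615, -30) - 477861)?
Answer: -172676865468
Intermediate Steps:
R(w, I) = (189 + w)*(242 + I)
(251085 + 52831)*(R(-615, -30) - 477861) = (251085 + 52831)*((45738 + 189*(-30) + 242*(-615) - 30*(-615)) - 477861) = 303916*((45738 - 5670 - 148830 + 18450) - 477861) = 303916*(-90312 - 477861) = 303916*(-568173) = -172676865468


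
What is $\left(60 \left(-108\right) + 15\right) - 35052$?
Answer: $-41517$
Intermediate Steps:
$\left(60 \left(-108\right) + 15\right) - 35052 = \left(-6480 + 15\right) - 35052 = -6465 - 35052 = -41517$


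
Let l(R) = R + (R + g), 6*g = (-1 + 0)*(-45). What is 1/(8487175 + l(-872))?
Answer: 2/16970877 ≈ 1.1785e-7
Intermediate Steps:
g = 15/2 (g = ((-1 + 0)*(-45))/6 = (-1*(-45))/6 = (⅙)*45 = 15/2 ≈ 7.5000)
l(R) = 15/2 + 2*R (l(R) = R + (R + 15/2) = R + (15/2 + R) = 15/2 + 2*R)
1/(8487175 + l(-872)) = 1/(8487175 + (15/2 + 2*(-872))) = 1/(8487175 + (15/2 - 1744)) = 1/(8487175 - 3473/2) = 1/(16970877/2) = 2/16970877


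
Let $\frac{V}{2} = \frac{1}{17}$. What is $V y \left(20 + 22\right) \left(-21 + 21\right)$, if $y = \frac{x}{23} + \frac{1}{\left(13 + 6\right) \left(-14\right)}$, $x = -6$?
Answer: $0$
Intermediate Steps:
$V = \frac{2}{17} \approx 0.11765$
$y = - \frac{1619}{6118}$ ($y = - \frac{6}{23} + \frac{1}{\left(13 + 6\right) \left(-14\right)} = \left(-6\right) \frac{1}{23} + \frac{1}{19} \left(- \frac{1}{14}\right) = - \frac{6}{23} + \frac{1}{19} \left(- \frac{1}{14}\right) = - \frac{6}{23} - \frac{1}{266} = - \frac{1619}{6118} \approx -0.26463$)
$V y \left(20 + 22\right) \left(-21 + 21\right) = \frac{2}{17} \left(- \frac{1619}{6118}\right) \left(20 + 22\right) \left(-21 + 21\right) = - \frac{1619 \cdot 42 \cdot 0}{52003} = \left(- \frac{1619}{52003}\right) 0 = 0$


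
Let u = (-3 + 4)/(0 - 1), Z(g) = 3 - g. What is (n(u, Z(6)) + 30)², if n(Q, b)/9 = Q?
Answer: 441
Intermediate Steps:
u = -1 (u = 1/(-1) = 1*(-1) = -1)
n(Q, b) = 9*Q
(n(u, Z(6)) + 30)² = (9*(-1) + 30)² = (-9 + 30)² = 21² = 441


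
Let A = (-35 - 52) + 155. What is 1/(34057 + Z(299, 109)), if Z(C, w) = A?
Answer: 1/34125 ≈ 2.9304e-5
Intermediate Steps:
A = 68 (A = -87 + 155 = 68)
Z(C, w) = 68
1/(34057 + Z(299, 109)) = 1/(34057 + 68) = 1/34125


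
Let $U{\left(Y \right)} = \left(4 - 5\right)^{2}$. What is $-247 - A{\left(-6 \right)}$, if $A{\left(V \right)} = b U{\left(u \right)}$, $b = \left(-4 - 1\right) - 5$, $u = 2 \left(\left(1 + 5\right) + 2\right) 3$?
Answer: $-237$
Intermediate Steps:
$u = 48$ ($u = 2 \left(6 + 2\right) 3 = 2 \cdot 8 \cdot 3 = 16 \cdot 3 = 48$)
$U{\left(Y \right)} = 1$ ($U{\left(Y \right)} = \left(-1\right)^{2} = 1$)
$b = -10$ ($b = -5 - 5 = -10$)
$A{\left(V \right)} = -10$ ($A{\left(V \right)} = \left(-10\right) 1 = -10$)
$-247 - A{\left(-6 \right)} = -247 - -10 = -247 + 10 = -237$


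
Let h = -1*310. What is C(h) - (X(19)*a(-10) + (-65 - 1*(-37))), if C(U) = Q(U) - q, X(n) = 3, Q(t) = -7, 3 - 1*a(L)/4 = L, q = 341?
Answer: -476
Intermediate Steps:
a(L) = 12 - 4*L
h = -310
C(U) = -348 (C(U) = -7 - 1*341 = -7 - 341 = -348)
C(h) - (X(19)*a(-10) + (-65 - 1*(-37))) = -348 - (3*(12 - 4*(-10)) + (-65 - 1*(-37))) = -348 - (3*(12 + 40) + (-65 + 37)) = -348 - (3*52 - 28) = -348 - (156 - 28) = -348 - 1*128 = -348 - 128 = -476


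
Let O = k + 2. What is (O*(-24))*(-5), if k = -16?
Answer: -1680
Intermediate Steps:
O = -14 (O = -16 + 2 = -14)
(O*(-24))*(-5) = -14*(-24)*(-5) = 336*(-5) = -1680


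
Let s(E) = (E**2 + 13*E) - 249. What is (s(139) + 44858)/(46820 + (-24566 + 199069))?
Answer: 65737/221323 ≈ 0.29702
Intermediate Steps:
s(E) = -249 + E**2 + 13*E
(s(139) + 44858)/(46820 + (-24566 + 199069)) = ((-249 + 139**2 + 13*139) + 44858)/(46820 + (-24566 + 199069)) = ((-249 + 19321 + 1807) + 44858)/(46820 + 174503) = (20879 + 44858)/221323 = 65737*(1/221323) = 65737/221323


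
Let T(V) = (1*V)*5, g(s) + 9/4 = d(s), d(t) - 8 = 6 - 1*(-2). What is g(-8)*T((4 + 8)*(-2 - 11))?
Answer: -10725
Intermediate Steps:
d(t) = 16 (d(t) = 8 + (6 - 1*(-2)) = 8 + (6 + 2) = 8 + 8 = 16)
g(s) = 55/4 (g(s) = -9/4 + 16 = 55/4)
T(V) = 5*V (T(V) = V*5 = 5*V)
g(-8)*T((4 + 8)*(-2 - 11)) = 55*(5*((4 + 8)*(-2 - 11)))/4 = 55*(5*(12*(-13)))/4 = 55*(5*(-156))/4 = (55/4)*(-780) = -10725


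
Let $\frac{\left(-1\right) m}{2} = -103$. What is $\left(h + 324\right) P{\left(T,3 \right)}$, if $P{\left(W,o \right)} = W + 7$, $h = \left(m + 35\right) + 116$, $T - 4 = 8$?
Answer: $12939$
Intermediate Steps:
$m = 206$ ($m = \left(-2\right) \left(-103\right) = 206$)
$T = 12$ ($T = 4 + 8 = 12$)
$h = 357$ ($h = \left(206 + 35\right) + 116 = 241 + 116 = 357$)
$P{\left(W,o \right)} = 7 + W$
$\left(h + 324\right) P{\left(T,3 \right)} = \left(357 + 324\right) \left(7 + 12\right) = 681 \cdot 19 = 12939$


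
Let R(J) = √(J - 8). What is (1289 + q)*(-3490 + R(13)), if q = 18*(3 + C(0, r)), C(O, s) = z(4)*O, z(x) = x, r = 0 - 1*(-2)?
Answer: -4687070 + 1343*√5 ≈ -4.6841e+6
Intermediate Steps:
r = 2 (r = 0 + 2 = 2)
C(O, s) = 4*O
R(J) = √(-8 + J)
q = 54 (q = 18*(3 + 4*0) = 18*(3 + 0) = 18*3 = 54)
(1289 + q)*(-3490 + R(13)) = (1289 + 54)*(-3490 + √(-8 + 13)) = 1343*(-3490 + √5) = -4687070 + 1343*√5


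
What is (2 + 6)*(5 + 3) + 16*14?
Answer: 288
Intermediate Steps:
(2 + 6)*(5 + 3) + 16*14 = 8*8 + 224 = 64 + 224 = 288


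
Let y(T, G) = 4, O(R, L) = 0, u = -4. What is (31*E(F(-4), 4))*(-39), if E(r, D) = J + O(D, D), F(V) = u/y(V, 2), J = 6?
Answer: -7254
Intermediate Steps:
F(V) = -1 (F(V) = -4/4 = -4*1/4 = -1)
E(r, D) = 6 (E(r, D) = 6 + 0 = 6)
(31*E(F(-4), 4))*(-39) = (31*6)*(-39) = 186*(-39) = -7254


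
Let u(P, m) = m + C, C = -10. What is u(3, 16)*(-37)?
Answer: -222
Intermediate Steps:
u(P, m) = -10 + m (u(P, m) = m - 10 = -10 + m)
u(3, 16)*(-37) = (-10 + 16)*(-37) = 6*(-37) = -222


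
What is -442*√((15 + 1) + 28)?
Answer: -884*√11 ≈ -2931.9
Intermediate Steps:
-442*√((15 + 1) + 28) = -442*√(16 + 28) = -884*√11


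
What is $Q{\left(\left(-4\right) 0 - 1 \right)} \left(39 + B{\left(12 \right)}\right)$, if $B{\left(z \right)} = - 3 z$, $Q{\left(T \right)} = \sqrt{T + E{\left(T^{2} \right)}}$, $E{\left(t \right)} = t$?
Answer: $0$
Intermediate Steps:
$Q{\left(T \right)} = \sqrt{T + T^{2}}$
$Q{\left(\left(-4\right) 0 - 1 \right)} \left(39 + B{\left(12 \right)}\right) = \sqrt{\left(\left(-4\right) 0 - 1\right) \left(1 - 1\right)} \left(39 - 36\right) = \sqrt{\left(0 - 1\right) \left(1 + \left(0 - 1\right)\right)} \left(39 - 36\right) = \sqrt{- (1 - 1)} 3 = \sqrt{\left(-1\right) 0} \cdot 3 = \sqrt{0} \cdot 3 = 0 \cdot 3 = 0$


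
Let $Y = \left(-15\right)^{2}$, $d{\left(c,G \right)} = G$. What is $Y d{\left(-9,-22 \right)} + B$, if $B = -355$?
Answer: $-5305$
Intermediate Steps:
$Y = 225$
$Y d{\left(-9,-22 \right)} + B = 225 \left(-22\right) - 355 = -4950 - 355 = -5305$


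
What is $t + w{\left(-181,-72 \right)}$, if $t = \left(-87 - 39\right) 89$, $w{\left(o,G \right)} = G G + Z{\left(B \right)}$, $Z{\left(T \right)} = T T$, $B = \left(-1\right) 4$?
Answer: $-6014$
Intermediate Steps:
$B = -4$
$Z{\left(T \right)} = T^{2}$
$w{\left(o,G \right)} = 16 + G^{2}$ ($w{\left(o,G \right)} = G G + \left(-4\right)^{2} = G^{2} + 16 = 16 + G^{2}$)
$t = -11214$ ($t = \left(-126\right) 89 = -11214$)
$t + w{\left(-181,-72 \right)} = -11214 + \left(16 + \left(-72\right)^{2}\right) = -11214 + \left(16 + 5184\right) = -11214 + 5200 = -6014$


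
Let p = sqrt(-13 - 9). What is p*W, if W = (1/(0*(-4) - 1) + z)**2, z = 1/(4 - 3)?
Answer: 0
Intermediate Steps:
z = 1 (z = 1/1 = 1)
p = I*sqrt(22) (p = sqrt(-22) = I*sqrt(22) ≈ 4.6904*I)
W = 0 (W = (1/(0*(-4) - 1) + 1)**2 = (1/(0 - 1) + 1)**2 = (1/(-1) + 1)**2 = (-1 + 1)**2 = 0**2 = 0)
p*W = (I*sqrt(22))*0 = 0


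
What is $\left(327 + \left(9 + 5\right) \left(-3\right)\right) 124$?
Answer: $35340$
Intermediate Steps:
$\left(327 + \left(9 + 5\right) \left(-3\right)\right) 124 = \left(327 + 14 \left(-3\right)\right) 124 = \left(327 - 42\right) 124 = 285 \cdot 124 = 35340$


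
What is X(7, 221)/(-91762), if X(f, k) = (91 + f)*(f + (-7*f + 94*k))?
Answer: -1015868/45881 ≈ -22.141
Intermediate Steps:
X(f, k) = (91 + f)*(-6*f + 94*k)
X(7, 221)/(-91762) = (-546*7 - 6*7² + 8554*221 + 94*7*221)/(-91762) = (-3822 - 6*49 + 1890434 + 145418)*(-1/91762) = (-3822 - 294 + 1890434 + 145418)*(-1/91762) = 2031736*(-1/91762) = -1015868/45881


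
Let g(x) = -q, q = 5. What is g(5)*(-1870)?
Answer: 9350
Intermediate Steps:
g(x) = -5 (g(x) = -1*5 = -5)
g(5)*(-1870) = -5*(-1870) = 9350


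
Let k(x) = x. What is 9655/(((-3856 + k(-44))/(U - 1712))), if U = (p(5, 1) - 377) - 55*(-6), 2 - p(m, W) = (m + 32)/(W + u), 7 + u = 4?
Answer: 2238029/520 ≈ 4303.9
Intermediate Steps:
u = -3 (u = -7 + 4 = -3)
p(m, W) = 2 - (32 + m)/(-3 + W) (p(m, W) = 2 - (m + 32)/(W - 3) = 2 - (32 + m)/(-3 + W))
U = -53/2 (U = ((-38 - 1*5 + 2*1)/(-3 + 1) - 377) - 55*(-6) = ((-38 - 5 + 2)/(-2) - 377) + 330 = (-½*(-41) - 377) + 330 = (41/2 - 377) + 330 = -713/2 + 330 = -53/2 ≈ -26.500)
9655/(((-3856 + k(-44))/(U - 1712))) = 9655/(((-3856 - 44)/(-53/2 - 1712))) = 9655/((-3900/(-3477/2))) = 9655/((-3900*(-2/3477))) = 9655/(2600/1159) = 9655*(1159/2600) = 2238029/520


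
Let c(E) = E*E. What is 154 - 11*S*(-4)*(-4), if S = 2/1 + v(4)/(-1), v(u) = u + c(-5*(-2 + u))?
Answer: 18106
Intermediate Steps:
c(E) = E²
v(u) = u + (10 - 5*u)² (v(u) = u + (-5*(-2 + u))² = u + (10 - 5*u)²)
S = -102 (S = 2/1 + (4 + 25*(-2 + 4)²)/(-1) = 2*1 + (4 + 25*2²)*(-1) = 2 + (4 + 25*4)*(-1) = 2 + (4 + 100)*(-1) = 2 + 104*(-1) = 2 - 104 = -102)
154 - 11*S*(-4)*(-4) = 154 - 11*(-102*(-4))*(-4) = 154 - 4488*(-4) = 154 - 11*(-1632) = 154 + 17952 = 18106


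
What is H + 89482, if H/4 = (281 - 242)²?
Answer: 95566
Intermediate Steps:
H = 6084 (H = 4*(281 - 242)² = 4*39² = 4*1521 = 6084)
H + 89482 = 6084 + 89482 = 95566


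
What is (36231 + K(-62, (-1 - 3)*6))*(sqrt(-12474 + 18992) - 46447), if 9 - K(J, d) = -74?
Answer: -1686676358 + 36314*sqrt(6518) ≈ -1.6837e+9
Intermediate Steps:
K(J, d) = 83 (K(J, d) = 9 - 1*(-74) = 9 + 74 = 83)
(36231 + K(-62, (-1 - 3)*6))*(sqrt(-12474 + 18992) - 46447) = (36231 + 83)*(sqrt(-12474 + 18992) - 46447) = 36314*(sqrt(6518) - 46447) = 36314*(-46447 + sqrt(6518)) = -1686676358 + 36314*sqrt(6518)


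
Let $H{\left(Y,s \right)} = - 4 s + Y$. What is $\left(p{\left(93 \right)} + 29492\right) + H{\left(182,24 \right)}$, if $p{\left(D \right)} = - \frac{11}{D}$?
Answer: $\frac{2750743}{93} \approx 29578.0$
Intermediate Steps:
$H{\left(Y,s \right)} = Y - 4 s$
$\left(p{\left(93 \right)} + 29492\right) + H{\left(182,24 \right)} = \left(- \frac{11}{93} + 29492\right) + \left(182 - 96\right) = \left(\left(-11\right) \frac{1}{93} + 29492\right) + \left(182 - 96\right) = \left(- \frac{11}{93} + 29492\right) + 86 = \frac{2742745}{93} + 86 = \frac{2750743}{93}$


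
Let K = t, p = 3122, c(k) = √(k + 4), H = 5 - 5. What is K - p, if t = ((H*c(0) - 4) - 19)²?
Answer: -2593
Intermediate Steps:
H = 0
c(k) = √(4 + k)
t = 529 (t = ((0*√(4 + 0) - 4) - 19)² = ((0*√4 - 4) - 19)² = ((0*2 - 4) - 19)² = ((0 - 4) - 19)² = (-4 - 19)² = (-23)² = 529)
K = 529
K - p = 529 - 1*3122 = 529 - 3122 = -2593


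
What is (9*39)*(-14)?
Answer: -4914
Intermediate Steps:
(9*39)*(-14) = 351*(-14) = -4914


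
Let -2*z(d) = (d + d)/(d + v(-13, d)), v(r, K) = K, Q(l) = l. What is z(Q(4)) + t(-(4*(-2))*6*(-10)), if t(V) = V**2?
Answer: 460799/2 ≈ 2.3040e+5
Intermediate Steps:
z(d) = -1/2 (z(d) = -(d + d)/(2*(d + d)) = -2*d/(2*(2*d)) = -2*d*1/(2*d)/2 = -1/2*1 = -1/2)
z(Q(4)) + t(-(4*(-2))*6*(-10)) = -1/2 + (-(4*(-2))*6*(-10))**2 = -1/2 + (-(-8*6)*(-10))**2 = -1/2 + (-(-48)*(-10))**2 = -1/2 + (-1*480)**2 = -1/2 + (-480)**2 = -1/2 + 230400 = 460799/2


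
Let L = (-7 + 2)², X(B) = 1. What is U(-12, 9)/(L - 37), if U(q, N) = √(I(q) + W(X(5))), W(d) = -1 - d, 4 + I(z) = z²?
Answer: -√138/12 ≈ -0.97894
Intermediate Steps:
I(z) = -4 + z²
L = 25 (L = (-5)² = 25)
U(q, N) = √(-6 + q²) (U(q, N) = √((-4 + q²) + (-1 - 1*1)) = √((-4 + q²) + (-1 - 1)) = √((-4 + q²) - 2) = √(-6 + q²))
U(-12, 9)/(L - 37) = √(-6 + (-12)²)/(25 - 37) = √(-6 + 144)/(-12) = -√138/12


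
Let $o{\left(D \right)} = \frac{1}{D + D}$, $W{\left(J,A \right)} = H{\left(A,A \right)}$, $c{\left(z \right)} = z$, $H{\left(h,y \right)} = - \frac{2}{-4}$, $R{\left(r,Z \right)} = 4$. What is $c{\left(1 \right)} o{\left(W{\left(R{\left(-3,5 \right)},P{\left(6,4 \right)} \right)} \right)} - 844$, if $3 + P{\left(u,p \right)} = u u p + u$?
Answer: $-843$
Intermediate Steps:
$H{\left(h,y \right)} = \frac{1}{2}$ ($H{\left(h,y \right)} = \left(-2\right) \left(- \frac{1}{4}\right) = \frac{1}{2}$)
$P{\left(u,p \right)} = -3 + u + p u^{2}$ ($P{\left(u,p \right)} = -3 + \left(u u p + u\right) = -3 + \left(u^{2} p + u\right) = -3 + \left(p u^{2} + u\right) = -3 + \left(u + p u^{2}\right) = -3 + u + p u^{2}$)
$W{\left(J,A \right)} = \frac{1}{2}$
$o{\left(D \right)} = \frac{1}{2 D}$
$c{\left(1 \right)} o{\left(W{\left(R{\left(-3,5 \right)},P{\left(6,4 \right)} \right)} \right)} - 844 = 1 \frac{\frac{1}{\frac{1}{2}}}{2} - 844 = 1 \cdot \frac{1}{2} \cdot 2 - 844 = 1 \cdot 1 - 844 = 1 - 844 = -843$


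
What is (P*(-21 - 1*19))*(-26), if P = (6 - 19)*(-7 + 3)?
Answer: 54080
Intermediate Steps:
P = 52 (P = -13*(-4) = 52)
(P*(-21 - 1*19))*(-26) = (52*(-21 - 1*19))*(-26) = (52*(-21 - 19))*(-26) = (52*(-40))*(-26) = -2080*(-26) = 54080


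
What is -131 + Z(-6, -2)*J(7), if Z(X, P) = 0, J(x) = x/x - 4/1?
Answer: -131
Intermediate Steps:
J(x) = -3 (J(x) = 1 - 4*1 = 1 - 4 = -3)
-131 + Z(-6, -2)*J(7) = -131 + 0*(-3) = -131 + 0 = -131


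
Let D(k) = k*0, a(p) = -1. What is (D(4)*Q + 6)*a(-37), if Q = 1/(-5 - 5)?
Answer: -6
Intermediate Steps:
D(k) = 0
Q = -⅒ (Q = 1/(-10) = -⅒ ≈ -0.10000)
(D(4)*Q + 6)*a(-37) = (0*(-⅒) + 6)*(-1) = (0 + 6)*(-1) = 6*(-1) = -6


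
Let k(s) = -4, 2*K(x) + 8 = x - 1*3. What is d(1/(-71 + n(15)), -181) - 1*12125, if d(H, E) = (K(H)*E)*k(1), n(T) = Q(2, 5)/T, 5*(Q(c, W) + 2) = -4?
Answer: -86022423/5339 ≈ -16112.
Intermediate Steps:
K(x) = -11/2 + x/2 (K(x) = -4 + (x - 1*3)/2 = -4 + (x - 3)/2 = -4 + (-3 + x)/2 = -4 + (-3/2 + x/2) = -11/2 + x/2)
Q(c, W) = -14/5 (Q(c, W) = -2 + (⅕)*(-4) = -2 - ⅘ = -14/5)
n(T) = -14/(5*T)
d(H, E) = -4*E*(-11/2 + H/2) (d(H, E) = ((-11/2 + H/2)*E)*(-4) = (E*(-11/2 + H/2))*(-4) = -4*E*(-11/2 + H/2))
d(1/(-71 + n(15)), -181) - 1*12125 = 2*(-181)*(11 - 1/(-71 - 14/5/15)) - 1*12125 = 2*(-181)*(11 - 1/(-71 - 14/5*1/15)) - 12125 = 2*(-181)*(11 - 1/(-71 - 14/75)) - 12125 = 2*(-181)*(11 - 1/(-5339/75)) - 12125 = 2*(-181)*(11 - 1*(-75/5339)) - 12125 = 2*(-181)*(11 + 75/5339) - 12125 = 2*(-181)*(58804/5339) - 12125 = -21287048/5339 - 12125 = -86022423/5339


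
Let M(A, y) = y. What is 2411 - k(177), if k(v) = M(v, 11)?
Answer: 2400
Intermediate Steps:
k(v) = 11
2411 - k(177) = 2411 - 1*11 = 2411 - 11 = 2400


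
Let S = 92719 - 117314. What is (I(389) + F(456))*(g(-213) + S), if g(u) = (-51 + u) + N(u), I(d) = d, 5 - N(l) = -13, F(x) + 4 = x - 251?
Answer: -14656190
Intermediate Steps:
F(x) = -255 + x (F(x) = -4 + (x - 251) = -4 + (-251 + x) = -255 + x)
N(l) = 18 (N(l) = 5 - 1*(-13) = 5 + 13 = 18)
g(u) = -33 + u (g(u) = (-51 + u) + 18 = -33 + u)
S = -24595
(I(389) + F(456))*(g(-213) + S) = (389 + (-255 + 456))*((-33 - 213) - 24595) = (389 + 201)*(-246 - 24595) = 590*(-24841) = -14656190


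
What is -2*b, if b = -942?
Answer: 1884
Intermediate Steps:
-2*b = -2*(-942) = 1884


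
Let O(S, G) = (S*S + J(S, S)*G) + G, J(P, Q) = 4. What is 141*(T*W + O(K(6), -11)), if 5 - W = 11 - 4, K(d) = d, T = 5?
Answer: -4089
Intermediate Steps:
W = -2 (W = 5 - (11 - 4) = 5 - 1*7 = 5 - 7 = -2)
O(S, G) = S² + 5*G (O(S, G) = (S*S + 4*G) + G = (S² + 4*G) + G = S² + 5*G)
141*(T*W + O(K(6), -11)) = 141*(5*(-2) + (6² + 5*(-11))) = 141*(-10 + (36 - 55)) = 141*(-10 - 19) = 141*(-29) = -4089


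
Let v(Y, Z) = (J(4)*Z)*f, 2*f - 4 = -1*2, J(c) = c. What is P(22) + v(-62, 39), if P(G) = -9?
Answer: 147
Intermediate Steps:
f = 1 (f = 2 + (-1*2)/2 = 2 + (½)*(-2) = 2 - 1 = 1)
v(Y, Z) = 4*Z (v(Y, Z) = (4*Z)*1 = 4*Z)
P(22) + v(-62, 39) = -9 + 4*39 = -9 + 156 = 147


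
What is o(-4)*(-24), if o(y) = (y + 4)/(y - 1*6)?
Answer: 0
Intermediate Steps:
o(y) = (4 + y)/(-6 + y) (o(y) = (4 + y)/(y - 6) = (4 + y)/(-6 + y))
o(-4)*(-24) = ((4 - 4)/(-6 - 4))*(-24) = (0/(-10))*(-24) = -⅒*0*(-24) = 0*(-24) = 0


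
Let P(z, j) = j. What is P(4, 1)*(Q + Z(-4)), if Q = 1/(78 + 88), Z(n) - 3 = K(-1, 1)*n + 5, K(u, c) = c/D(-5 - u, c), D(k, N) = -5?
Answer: 7309/830 ≈ 8.8060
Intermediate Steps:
K(u, c) = -c/5 (K(u, c) = c/(-5) = c*(-⅕) = -c/5)
Z(n) = 8 - n/5 (Z(n) = 3 + ((-⅕*1)*n + 5) = 3 + (-n/5 + 5) = 3 + (5 - n/5) = 8 - n/5)
Q = 1/166 ≈ 0.0060241
P(4, 1)*(Q + Z(-4)) = 1*(1/166 + (8 - ⅕*(-4))) = 1*(1/166 + (8 + ⅘)) = 1*(1/166 + 44/5) = 1*(7309/830) = 7309/830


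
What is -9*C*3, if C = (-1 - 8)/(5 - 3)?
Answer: 243/2 ≈ 121.50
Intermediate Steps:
C = -9/2 ≈ -4.5000
-9*C*3 = -9*(-9/2)*3 = (81/2)*3 = 243/2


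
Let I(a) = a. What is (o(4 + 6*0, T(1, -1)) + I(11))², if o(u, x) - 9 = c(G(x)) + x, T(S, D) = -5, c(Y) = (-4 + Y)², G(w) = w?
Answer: 9216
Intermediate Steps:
o(u, x) = 9 + x + (-4 + x)² (o(u, x) = 9 + ((-4 + x)² + x) = 9 + (x + (-4 + x)²) = 9 + x + (-4 + x)²)
(o(4 + 6*0, T(1, -1)) + I(11))² = ((9 - 5 + (-4 - 5)²) + 11)² = ((9 - 5 + (-9)²) + 11)² = ((9 - 5 + 81) + 11)² = (85 + 11)² = 96² = 9216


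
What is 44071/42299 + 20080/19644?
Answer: 428773661/207730389 ≈ 2.0641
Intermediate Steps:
44071/42299 + 20080/19644 = 44071*(1/42299) + 20080*(1/19644) = 44071/42299 + 5020/4911 = 428773661/207730389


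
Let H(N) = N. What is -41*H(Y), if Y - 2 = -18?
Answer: 656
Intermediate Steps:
Y = -16 (Y = 2 - 18 = -16)
-41*H(Y) = -41*(-16) = 656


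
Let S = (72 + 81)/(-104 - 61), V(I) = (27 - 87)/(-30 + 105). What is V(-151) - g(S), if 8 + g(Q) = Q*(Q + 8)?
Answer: 41619/3025 ≈ 13.758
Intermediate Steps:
V(I) = -⅘ (V(I) = -60/75 = -60*1/75 = -⅘)
S = -51/55 (S = 153/(-165) = 153*(-1/165) = -51/55 ≈ -0.92727)
g(Q) = -8 + Q*(8 + Q) (g(Q) = -8 + Q*(Q + 8) = -8 + Q*(8 + Q))
V(-151) - g(S) = -⅘ - (-8 + (-51/55)² + 8*(-51/55)) = -⅘ - (-8 + 2601/3025 - 408/55) = -⅘ - 1*(-44039/3025) = -⅘ + 44039/3025 = 41619/3025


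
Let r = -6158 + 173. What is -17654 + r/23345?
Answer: -11775389/667 ≈ -17654.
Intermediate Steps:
r = -5985
-17654 + r/23345 = -17654 - 5985/23345 = -17654 - 5985*1/23345 = -17654 - 171/667 = -11775389/667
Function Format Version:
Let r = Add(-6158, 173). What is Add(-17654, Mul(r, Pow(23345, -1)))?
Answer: Rational(-11775389, 667) ≈ -17654.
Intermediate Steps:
r = -5985
Add(-17654, Mul(r, Pow(23345, -1))) = Add(-17654, Mul(-5985, Pow(23345, -1))) = Add(-17654, Mul(-5985, Rational(1, 23345))) = Add(-17654, Rational(-171, 667)) = Rational(-11775389, 667)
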